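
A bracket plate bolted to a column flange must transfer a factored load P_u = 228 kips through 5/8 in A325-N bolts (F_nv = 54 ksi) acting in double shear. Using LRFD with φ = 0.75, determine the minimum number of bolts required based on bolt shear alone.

A_b = π·0.625²/4 = 0.3068 in².
Per-bolt design strength φR_n = 0.75 × 54 × 0.3068 × 2 = 24.85 kips.
n ≥ 228 / 24.85 = 9.175 → use 10 bolts.

10 bolts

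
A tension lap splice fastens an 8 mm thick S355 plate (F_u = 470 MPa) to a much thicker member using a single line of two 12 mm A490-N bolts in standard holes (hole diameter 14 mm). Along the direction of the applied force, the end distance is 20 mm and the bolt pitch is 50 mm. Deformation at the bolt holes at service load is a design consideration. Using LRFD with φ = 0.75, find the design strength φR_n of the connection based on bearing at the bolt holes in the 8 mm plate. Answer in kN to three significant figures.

125 kN

Per bolt r_n = 1.2 l_c t F_u ≤ 2.4 d t F_u; upper limit = 2.4 × 12 × 8 × 470 / 1000 = 108.3 kN.
Edge bolt: l_c = 20 − 14/2 = 13 mm → 1.2 × 13 × 8 × 470 / 1000 = 58.66 → r_n = 58.66 kN.
Interior bolts: l_c = 50 − 14 = 36 mm → 1.2 × 36 × 8 × 470 / 1000 = 162.4 → r_n = 108.3 kN.
R_n = 1 × 58.66 + 1 × 108.3 = 166.9 kN.
Design strength φR_n = 0.75 × 166.9 = 125 kN.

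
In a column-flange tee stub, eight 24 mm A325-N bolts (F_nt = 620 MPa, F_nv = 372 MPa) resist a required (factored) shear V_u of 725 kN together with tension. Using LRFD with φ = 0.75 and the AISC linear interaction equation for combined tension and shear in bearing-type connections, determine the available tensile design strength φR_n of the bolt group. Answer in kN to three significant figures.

979 kN

A_b = π·24²/4 = 452.4 mm²; f_rv = 725 × 1000 / (8 × 452.4) = 200.3 MPa.
F'_nt = 1.3 F_nt − (F_nt / φF_nv) f_rv = 1.3·620 − (620/(0.75·372))·200.3 = 360.8 MPa, capped at F_nt → F'_nt = 360.8 MPa.
R_n = F'_nt · A_b · n = 360.8 × 452.4 × 8 / 1000 = 1306 kN.
Design strength φR_n = 0.75 × 1306 = 979 kN.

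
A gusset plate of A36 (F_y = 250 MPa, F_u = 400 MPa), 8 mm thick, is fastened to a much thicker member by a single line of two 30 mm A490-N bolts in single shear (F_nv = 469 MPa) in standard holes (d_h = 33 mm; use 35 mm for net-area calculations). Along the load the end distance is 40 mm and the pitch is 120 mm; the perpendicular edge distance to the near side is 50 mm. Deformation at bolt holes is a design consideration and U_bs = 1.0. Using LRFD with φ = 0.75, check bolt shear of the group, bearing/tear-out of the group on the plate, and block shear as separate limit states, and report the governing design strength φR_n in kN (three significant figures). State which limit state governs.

222 kN (block shear governs)

Bolt shear: A_b = π·30²/4 = 706.9 mm²; R_n = 469 × 706.9 × 2 × 1 / 1000 = 663 kN → 0.75 × 663 = 497 kN.
Bearing: edge l_c = 23.5, r_n = 90.24 kN; interior l_c = 87, r_n = 230.4 kN; R_n = 90.24 + 1·230.4 = 320.6 kN → 240 kN.
Block shear: A_gv = 1280, A_nv = 860, A_nt = 260 mm²; R_n = min(0.6F_uA_nv, 0.6F_yA_gv) + U_bs·F_u·A_nt = 296 kN → 222 kN.
Block shear governs: 222 kN.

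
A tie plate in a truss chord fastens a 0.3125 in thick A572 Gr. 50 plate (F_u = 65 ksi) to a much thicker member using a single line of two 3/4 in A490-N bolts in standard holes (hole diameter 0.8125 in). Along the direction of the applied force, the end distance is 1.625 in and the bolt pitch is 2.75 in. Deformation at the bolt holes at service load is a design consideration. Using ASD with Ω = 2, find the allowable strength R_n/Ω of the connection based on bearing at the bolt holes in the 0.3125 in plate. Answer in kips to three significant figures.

33.1 kips

Per bolt r_n = 1.2 l_c t F_u ≤ 2.4 d t F_u; upper limit = 2.4 × 0.75 × 0.3125 × 65 = 36.56 kips.
Edge bolt: l_c = 1.625 − 0.8125/2 = 1.219 in → 1.2 × 1.219 × 0.3125 × 65 = 29.71 → r_n = 29.71 kips.
Interior bolts: l_c = 2.75 − 0.8125 = 1.938 in → 1.2 × 1.938 × 0.3125 × 65 = 47.23 → r_n = 36.56 kips.
R_n = 1 × 29.71 + 1 × 36.56 = 66.27 kips.
Allowable strength R_n/Ω = 66.27 / 2 = 33.1 kips.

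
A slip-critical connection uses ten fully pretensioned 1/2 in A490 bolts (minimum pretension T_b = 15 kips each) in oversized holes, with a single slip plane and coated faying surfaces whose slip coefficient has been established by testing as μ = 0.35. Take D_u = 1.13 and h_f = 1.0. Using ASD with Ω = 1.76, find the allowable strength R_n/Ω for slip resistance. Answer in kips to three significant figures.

R_n = μ · D_u · h_f · T_b · n_s · n_b = 0.35 × 1.13 × 1.0 × 15 × 1 × 10 = 59.32 kips.
Allowable strength R_n/Ω = 59.32 / 1.76 = 33.7 kips.

33.7 kips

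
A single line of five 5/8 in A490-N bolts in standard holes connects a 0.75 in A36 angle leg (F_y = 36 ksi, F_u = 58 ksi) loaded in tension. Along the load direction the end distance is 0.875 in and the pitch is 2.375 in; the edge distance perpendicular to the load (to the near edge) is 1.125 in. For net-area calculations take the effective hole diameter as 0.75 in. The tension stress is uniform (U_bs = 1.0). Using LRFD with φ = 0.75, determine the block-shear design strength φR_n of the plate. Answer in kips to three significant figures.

Shear plane L_v = 0.875 + 4·2.375 = 10.38 in; A_gv = 10.38 × 0.75 = 7.781 in².
A_nv = (10.38 − 4.5·0.75) × 0.75 = 5.25 in².
A_nt = (1.125 − 0.5·0.75) × 0.75 = 0.5625 in².
0.6 F_u A_nv = 182.7 kips; 0.6 F_y A_gv = 168.1 kips → shear yielding governs the shear term.
R_n = 168.1 + 1.0 × 58 × 0.5625 = 200.7 kips.
Design strength φR_n = 0.75 × 200.7 = 151 kips.

151 kips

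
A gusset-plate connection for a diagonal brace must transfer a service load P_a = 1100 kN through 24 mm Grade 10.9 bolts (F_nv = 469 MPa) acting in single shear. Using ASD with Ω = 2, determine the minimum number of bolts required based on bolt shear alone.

A_b = π·24²/4 = 452.4 mm².
Per-bolt allowable strength R_n/Ω = 469 × 452.4 × 1 / 1000 / 2 = 106.1 kN.
n ≥ 1100 / 106.1 = 10.37 → use 11 bolts.

11 bolts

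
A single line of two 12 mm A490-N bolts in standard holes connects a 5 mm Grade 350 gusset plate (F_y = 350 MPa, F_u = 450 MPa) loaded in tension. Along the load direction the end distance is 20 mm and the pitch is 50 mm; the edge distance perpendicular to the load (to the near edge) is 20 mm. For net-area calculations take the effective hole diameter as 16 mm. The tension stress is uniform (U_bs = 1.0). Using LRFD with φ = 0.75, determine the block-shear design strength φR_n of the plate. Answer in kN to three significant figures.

Shear plane L_v = 20 + 1·50 = 70 mm; A_gv = 70 × 5 = 350 mm².
A_nv = (70 − 1.5·16) × 5 = 230 mm².
A_nt = (20 − 0.5·16) × 5 = 60 mm².
0.6 F_u A_nv = 62.1 kN; 0.6 F_y A_gv = 73.5 kN → shear rupture governs the shear term.
R_n = 62.1 + 1.0 × 450 × 60 / 1000 = 89.1 kN.
Design strength φR_n = 0.75 × 89.1 = 66.8 kN.

66.8 kN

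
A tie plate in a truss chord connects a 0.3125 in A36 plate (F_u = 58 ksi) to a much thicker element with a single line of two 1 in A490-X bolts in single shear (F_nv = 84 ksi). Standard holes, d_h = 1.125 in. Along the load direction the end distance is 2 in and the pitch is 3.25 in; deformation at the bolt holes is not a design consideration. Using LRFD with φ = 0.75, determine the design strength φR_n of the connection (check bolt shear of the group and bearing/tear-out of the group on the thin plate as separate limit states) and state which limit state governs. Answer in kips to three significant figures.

Bolt shear: A_b = π·1²/4 = 0.7854 in²; R_n = 84 × 0.7854 × 2 × 1 = 131.9 kips → 0.75 × 131.9 = 99 kips.
Bearing (1.5 l_c t F_u ≤ 3.0 d t F_u): upper limit = 3.0·1·0.3125·58 = 54.38 kips.
  Edge l_c = 2 − 1.125/2 = 1.438 → r_n = 39.08 kips; interior l_c = 3.25 − 1.125 = 2.125 → r_n = 54.38 kips.
  R_n,bearing = 1·39.08 + 1·54.38 = 93.46 kips → 0.75 × 93.46 = 70.1 kips.
Bearing governs: 70.1 kips.

70.1 kips (bearing governs)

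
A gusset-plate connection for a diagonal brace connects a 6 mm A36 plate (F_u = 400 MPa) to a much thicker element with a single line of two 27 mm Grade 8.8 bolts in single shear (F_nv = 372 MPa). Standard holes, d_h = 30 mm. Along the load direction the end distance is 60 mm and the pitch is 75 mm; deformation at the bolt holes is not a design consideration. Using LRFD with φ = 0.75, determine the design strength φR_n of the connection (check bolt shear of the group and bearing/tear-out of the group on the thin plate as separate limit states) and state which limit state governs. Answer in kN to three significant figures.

Bolt shear: A_b = π·27²/4 = 572.6 mm²; R_n = 372 × 572.6 × 2 × 1 / 1000 = 426 kN → 0.75 × 426 = 319 kN.
Bearing (1.5 l_c t F_u ≤ 3.0 d t F_u): upper limit = 3.0·27·6·400 / 1000 = 194.4 kN.
  Edge l_c = 60 − 30/2 = 45 → r_n = 162 kN; interior l_c = 75 − 30 = 45 → r_n = 162 kN.
  R_n,bearing = 1·162 + 1·162 = 324 kN → 0.75 × 324 = 243 kN.
Bearing governs: 243 kN.

243 kN (bearing governs)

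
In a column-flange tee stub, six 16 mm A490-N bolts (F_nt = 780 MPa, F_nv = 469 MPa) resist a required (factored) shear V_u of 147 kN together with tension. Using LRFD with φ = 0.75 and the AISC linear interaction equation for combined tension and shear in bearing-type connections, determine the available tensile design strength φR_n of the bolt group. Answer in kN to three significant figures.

673 kN

A_b = π·16²/4 = 201.1 mm²; f_rv = 147 × 1000 / (6 × 201.1) = 121.9 MPa.
F'_nt = 1.3 F_nt − (F_nt / φF_nv) f_rv = 1.3·780 − (780/(0.75·469))·121.9 = 743.8 MPa, capped at F_nt → F'_nt = 743.8 MPa.
R_n = F'_nt · A_b · n = 743.8 × 201.1 × 6 / 1000 = 897.3 kN.
Design strength φR_n = 0.75 × 897.3 = 673 kN.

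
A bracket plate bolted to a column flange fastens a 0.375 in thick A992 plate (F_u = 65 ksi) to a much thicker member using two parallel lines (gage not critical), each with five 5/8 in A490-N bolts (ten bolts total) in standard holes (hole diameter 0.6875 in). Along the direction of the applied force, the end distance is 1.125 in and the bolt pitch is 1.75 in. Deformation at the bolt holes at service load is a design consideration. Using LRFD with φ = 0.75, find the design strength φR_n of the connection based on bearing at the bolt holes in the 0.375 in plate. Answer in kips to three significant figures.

Per bolt r_n = 1.2 l_c t F_u ≤ 2.4 d t F_u; upper limit = 2.4 × 0.625 × 0.375 × 65 = 36.56 kips.
Edge bolt: l_c = 1.125 − 0.6875/2 = 0.7812 in → 1.2 × 0.7812 × 0.375 × 65 = 22.85 → r_n = 22.85 kips.
Interior bolts: l_c = 1.75 − 0.6875 = 1.062 in → 1.2 × 1.062 × 0.375 × 65 = 31.08 → r_n = 31.08 kips.
R_n = 2 × 22.85 + 8 × 31.08 = 294.3 kips.
Design strength φR_n = 0.75 × 294.3 = 221 kips.

221 kips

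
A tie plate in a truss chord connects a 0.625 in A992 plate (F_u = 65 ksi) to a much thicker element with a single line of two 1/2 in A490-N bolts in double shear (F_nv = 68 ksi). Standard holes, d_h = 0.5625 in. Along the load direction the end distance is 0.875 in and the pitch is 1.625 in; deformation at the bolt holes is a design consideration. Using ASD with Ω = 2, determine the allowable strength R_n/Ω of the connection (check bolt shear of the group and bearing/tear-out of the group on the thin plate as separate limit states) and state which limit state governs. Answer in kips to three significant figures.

Bolt shear: A_b = π·0.5²/4 = 0.1963 in²; R_n = 68 × 0.1963 × 2 × 2 = 53.41 kips → 53.41 / 2 = 26.7 kips.
Bearing (1.2 l_c t F_u ≤ 2.4 d t F_u): upper limit = 2.4·0.5·0.625·65 = 48.75 kips.
  Edge l_c = 0.875 − 0.5625/2 = 0.5938 → r_n = 28.95 kips; interior l_c = 1.625 − 0.5625 = 1.062 → r_n = 48.75 kips.
  R_n,bearing = 1·28.95 + 1·48.75 = 77.7 kips → 77.7 / 2 = 38.8 kips.
Bolt shear governs: 26.7 kips.

26.7 kips (bolt shear governs)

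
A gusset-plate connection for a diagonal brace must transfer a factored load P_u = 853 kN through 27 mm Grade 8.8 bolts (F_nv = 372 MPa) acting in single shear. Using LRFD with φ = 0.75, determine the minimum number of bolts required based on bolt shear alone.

A_b = π·27²/4 = 572.6 mm².
Per-bolt design strength φR_n = 0.75 × 372 × 572.6 × 1 / 1000 = 159.7 kN.
n ≥ 853 / 159.7 = 5.34 → use 6 bolts.

6 bolts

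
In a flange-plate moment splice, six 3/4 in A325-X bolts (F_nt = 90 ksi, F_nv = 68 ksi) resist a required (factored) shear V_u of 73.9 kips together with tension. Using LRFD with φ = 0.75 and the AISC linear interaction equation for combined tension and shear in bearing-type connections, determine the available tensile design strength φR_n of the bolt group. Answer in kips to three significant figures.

A_b = π·0.75²/4 = 0.4418 in²; f_rv = 73.9 / (6 × 0.4418) = 27.88 ksi.
F'_nt = 1.3 F_nt − (F_nt / φF_nv) f_rv = 1.3·90 − (90/(0.75·68))·27.88 = 67.8 ksi, capped at F_nt → F'_nt = 67.8 ksi.
R_n = F'_nt · A_b · n = 67.8 × 0.4418 × 6 = 179.7 kips.
Design strength φR_n = 0.75 × 179.7 = 135 kips.

135 kips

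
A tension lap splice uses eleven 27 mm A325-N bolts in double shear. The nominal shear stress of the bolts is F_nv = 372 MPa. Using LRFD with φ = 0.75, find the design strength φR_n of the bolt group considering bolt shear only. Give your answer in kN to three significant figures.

3510 kN

A_b = π × 27² / 4 = 572.6 mm².
R_n = F_nv · A_b · n · n_s = 372 × 572.6 × 11 × 2 / 1000 = 4686 kN.
Design strength φR_n = 0.75 × 4686 = 3510 kN.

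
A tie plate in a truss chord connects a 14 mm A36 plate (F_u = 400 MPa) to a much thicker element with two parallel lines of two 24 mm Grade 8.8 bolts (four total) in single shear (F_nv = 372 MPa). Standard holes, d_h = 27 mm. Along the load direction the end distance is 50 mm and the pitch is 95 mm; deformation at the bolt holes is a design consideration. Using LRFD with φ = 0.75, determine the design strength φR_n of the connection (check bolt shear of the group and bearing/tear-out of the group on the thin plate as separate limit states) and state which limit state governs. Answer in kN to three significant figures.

505 kN (bolt shear governs)

Bolt shear: A_b = π·24²/4 = 452.4 mm²; R_n = 372 × 452.4 × 4 × 1 / 1000 = 673.2 kN → 0.75 × 673.2 = 505 kN.
Bearing (1.2 l_c t F_u ≤ 2.4 d t F_u): upper limit = 2.4·24·14·400 / 1000 = 322.6 kN.
  Edge l_c = 50 − 27/2 = 36.5 → r_n = 245.3 kN; interior l_c = 95 − 27 = 68 → r_n = 322.6 kN.
  R_n,bearing = 2·245.3 + 2·322.6 = 1136 kN → 0.75 × 1136 = 852 kN.
Bolt shear governs: 505 kN.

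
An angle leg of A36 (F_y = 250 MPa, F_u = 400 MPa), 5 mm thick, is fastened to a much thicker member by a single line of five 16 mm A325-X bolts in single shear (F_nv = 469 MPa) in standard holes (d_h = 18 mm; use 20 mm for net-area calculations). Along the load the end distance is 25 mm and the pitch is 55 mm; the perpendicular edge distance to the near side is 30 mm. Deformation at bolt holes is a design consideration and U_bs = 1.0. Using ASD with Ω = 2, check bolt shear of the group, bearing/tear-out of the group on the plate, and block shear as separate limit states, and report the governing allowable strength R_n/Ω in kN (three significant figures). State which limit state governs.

112 kN (block shear governs)

Bolt shear: A_b = π·16²/4 = 201.1 mm²; R_n = 469 × 201.1 × 5 × 1 / 1000 = 471.5 kN → 471.5 / 2 = 236 kN.
Bearing: edge l_c = 16, r_n = 38.4 kN; interior l_c = 37, r_n = 76.8 kN; R_n = 38.4 + 4·76.8 = 345.6 kN → 173 kN.
Block shear: A_gv = 1225, A_nv = 775, A_nt = 100 mm²; R_n = min(0.6F_uA_nv, 0.6F_yA_gv) + U_bs·F_u·A_nt = 223.8 kN → 112 kN.
Block shear governs: 112 kN.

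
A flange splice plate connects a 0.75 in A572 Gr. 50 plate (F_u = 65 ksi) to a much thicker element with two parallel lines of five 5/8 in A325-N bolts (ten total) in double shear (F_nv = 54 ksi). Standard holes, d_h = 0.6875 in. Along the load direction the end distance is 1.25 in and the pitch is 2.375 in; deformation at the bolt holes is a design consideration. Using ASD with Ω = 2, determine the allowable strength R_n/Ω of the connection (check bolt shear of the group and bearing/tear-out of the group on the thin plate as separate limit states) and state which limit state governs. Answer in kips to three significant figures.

166 kips (bolt shear governs)

Bolt shear: A_b = π·0.625²/4 = 0.3068 in²; R_n = 54 × 0.3068 × 10 × 2 = 331.3 kips → 331.3 / 2 = 166 kips.
Bearing (1.2 l_c t F_u ≤ 2.4 d t F_u): upper limit = 2.4·0.625·0.75·65 = 73.12 kips.
  Edge l_c = 1.25 − 0.6875/2 = 0.9062 → r_n = 53.02 kips; interior l_c = 2.375 − 0.6875 = 1.688 → r_n = 73.12 kips.
  R_n,bearing = 2·53.02 + 8·73.12 = 691 kips → 691 / 2 = 346 kips.
Bolt shear governs: 166 kips.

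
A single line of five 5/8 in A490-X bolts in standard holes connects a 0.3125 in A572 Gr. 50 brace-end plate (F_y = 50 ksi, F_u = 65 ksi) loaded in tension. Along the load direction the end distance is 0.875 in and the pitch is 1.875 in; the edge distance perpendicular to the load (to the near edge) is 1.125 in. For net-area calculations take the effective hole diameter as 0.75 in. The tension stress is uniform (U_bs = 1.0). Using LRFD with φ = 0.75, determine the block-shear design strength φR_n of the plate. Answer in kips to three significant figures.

Shear plane L_v = 0.875 + 4·1.875 = 8.375 in; A_gv = 8.375 × 0.3125 = 2.617 in².
A_nv = (8.375 − 4.5·0.75) × 0.3125 = 1.562 in².
A_nt = (1.125 − 0.5·0.75) × 0.3125 = 0.2344 in².
0.6 F_u A_nv = 60.94 kips; 0.6 F_y A_gv = 78.52 kips → shear rupture governs the shear term.
R_n = 60.94 + 1.0 × 65 × 0.2344 = 76.17 kips.
Design strength φR_n = 0.75 × 76.17 = 57.1 kips.

57.1 kips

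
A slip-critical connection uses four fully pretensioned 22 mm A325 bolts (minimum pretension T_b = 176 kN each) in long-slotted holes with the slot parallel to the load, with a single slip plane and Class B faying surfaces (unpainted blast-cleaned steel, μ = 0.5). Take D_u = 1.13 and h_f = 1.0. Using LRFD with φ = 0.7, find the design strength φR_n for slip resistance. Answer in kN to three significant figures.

R_n = μ · D_u · h_f · T_b · n_s · n_b = 0.5 × 1.13 × 1.0 × 176 × 1 × 4 = 397.8 kN.
Design strength φR_n = 0.7 × 397.8 = 278 kN.

278 kN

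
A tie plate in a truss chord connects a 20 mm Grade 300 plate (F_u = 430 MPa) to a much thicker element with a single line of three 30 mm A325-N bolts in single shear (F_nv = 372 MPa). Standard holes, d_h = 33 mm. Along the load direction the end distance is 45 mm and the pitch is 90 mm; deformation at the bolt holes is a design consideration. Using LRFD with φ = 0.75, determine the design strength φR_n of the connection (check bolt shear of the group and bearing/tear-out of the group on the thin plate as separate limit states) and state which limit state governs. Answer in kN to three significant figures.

Bolt shear: A_b = π·30²/4 = 706.9 mm²; R_n = 372 × 706.9 × 3 × 1 / 1000 = 788.9 kN → 0.75 × 788.9 = 592 kN.
Bearing (1.2 l_c t F_u ≤ 2.4 d t F_u): upper limit = 2.4·30·20·430 / 1000 = 619.2 kN.
  Edge l_c = 45 − 33/2 = 28.5 → r_n = 294.1 kN; interior l_c = 90 − 33 = 57 → r_n = 588.2 kN.
  R_n,bearing = 1·294.1 + 2·588.2 = 1471 kN → 0.75 × 1471 = 1100 kN.
Bolt shear governs: 592 kN.

592 kN (bolt shear governs)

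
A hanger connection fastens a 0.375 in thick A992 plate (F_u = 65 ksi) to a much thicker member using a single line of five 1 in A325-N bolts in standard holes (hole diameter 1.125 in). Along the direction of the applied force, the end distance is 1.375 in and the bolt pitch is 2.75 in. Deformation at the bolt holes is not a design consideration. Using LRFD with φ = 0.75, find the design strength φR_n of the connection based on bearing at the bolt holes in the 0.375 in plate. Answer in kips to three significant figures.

Per bolt r_n = 1.5 l_c t F_u ≤ 3.0 d t F_u; upper limit = 3.0 × 1 × 0.375 × 65 = 73.12 kips.
Edge bolt: l_c = 1.375 − 1.125/2 = 0.8125 in → 1.5 × 0.8125 × 0.375 × 65 = 29.71 → r_n = 29.71 kips.
Interior bolts: l_c = 2.75 − 1.125 = 1.625 in → 1.5 × 1.625 × 0.375 × 65 = 59.41 → r_n = 59.41 kips.
R_n = 1 × 29.71 + 4 × 59.41 = 267.4 kips.
Design strength φR_n = 0.75 × 267.4 = 201 kips.

201 kips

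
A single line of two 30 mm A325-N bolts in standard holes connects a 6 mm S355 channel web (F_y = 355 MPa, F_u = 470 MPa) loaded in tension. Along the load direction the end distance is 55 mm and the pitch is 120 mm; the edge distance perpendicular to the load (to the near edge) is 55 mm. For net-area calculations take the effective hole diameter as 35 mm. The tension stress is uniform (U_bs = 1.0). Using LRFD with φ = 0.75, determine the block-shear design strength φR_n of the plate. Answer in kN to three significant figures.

Shear plane L_v = 55 + 1·120 = 175 mm; A_gv = 175 × 6 = 1050 mm².
A_nv = (175 − 1.5·35) × 6 = 735 mm².
A_nt = (55 − 0.5·35) × 6 = 225 mm².
0.6 F_u A_nv = 207.3 kN; 0.6 F_y A_gv = 223.7 kN → shear rupture governs the shear term.
R_n = 207.3 + 1.0 × 470 × 225 / 1000 = 313 kN.
Design strength φR_n = 0.75 × 313 = 235 kN.

235 kN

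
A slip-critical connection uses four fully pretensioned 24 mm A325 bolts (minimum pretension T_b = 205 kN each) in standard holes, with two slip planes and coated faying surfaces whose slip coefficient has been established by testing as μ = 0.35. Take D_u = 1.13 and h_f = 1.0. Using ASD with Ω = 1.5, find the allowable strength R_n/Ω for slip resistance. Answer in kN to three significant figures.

R_n = μ · D_u · h_f · T_b · n_s · n_b = 0.35 × 1.13 × 1.0 × 205 × 2 × 4 = 648.6 kN.
Allowable strength R_n/Ω = 648.6 / 1.5 = 432 kN.

432 kN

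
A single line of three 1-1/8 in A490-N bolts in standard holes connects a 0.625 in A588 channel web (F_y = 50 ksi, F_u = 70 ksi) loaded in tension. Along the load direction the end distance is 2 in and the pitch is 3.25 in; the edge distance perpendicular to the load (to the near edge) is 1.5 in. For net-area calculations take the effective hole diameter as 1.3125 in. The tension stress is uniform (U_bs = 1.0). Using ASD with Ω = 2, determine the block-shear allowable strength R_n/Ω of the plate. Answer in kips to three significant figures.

87 kips

Shear plane L_v = 2 + 2·3.25 = 8.5 in; A_gv = 8.5 × 0.625 = 5.312 in².
A_nv = (8.5 − 2.5·1.3125) × 0.625 = 3.262 in².
A_nt = (1.5 − 0.5·1.3125) × 0.625 = 0.5273 in².
0.6 F_u A_nv = 137 kips; 0.6 F_y A_gv = 159.4 kips → shear rupture governs the shear term.
R_n = 137 + 1.0 × 70 × 0.5273 = 173.9 kips.
Allowable strength R_n/Ω = 173.9 / 2 = 87 kips.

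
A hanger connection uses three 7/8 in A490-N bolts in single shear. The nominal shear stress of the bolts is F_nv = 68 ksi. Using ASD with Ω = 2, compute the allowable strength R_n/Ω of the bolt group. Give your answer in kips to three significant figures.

A_b = π × 0.875² / 4 = 0.6013 in².
R_n = F_nv · A_b · n · n_s = 68 × 0.6013 × 3 × 1 = 122.7 kips.
Allowable strength R_n/Ω = 122.7 / 2 = 61.3 kips.

61.3 kips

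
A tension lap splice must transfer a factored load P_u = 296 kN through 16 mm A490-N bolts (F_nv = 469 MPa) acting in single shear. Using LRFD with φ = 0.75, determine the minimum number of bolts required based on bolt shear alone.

5 bolts

A_b = π·16²/4 = 201.1 mm².
Per-bolt design strength φR_n = 0.75 × 469 × 201.1 × 1 / 1000 = 70.72 kN.
n ≥ 296 / 70.72 = 4.185 → use 5 bolts.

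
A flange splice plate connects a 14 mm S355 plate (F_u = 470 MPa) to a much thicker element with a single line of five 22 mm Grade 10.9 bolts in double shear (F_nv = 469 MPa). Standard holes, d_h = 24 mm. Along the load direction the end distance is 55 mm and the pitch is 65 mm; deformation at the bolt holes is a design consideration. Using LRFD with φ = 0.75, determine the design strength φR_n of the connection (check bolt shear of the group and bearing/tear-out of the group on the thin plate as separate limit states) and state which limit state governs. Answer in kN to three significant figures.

1230 kN (bearing governs)

Bolt shear: A_b = π·22²/4 = 380.1 mm²; R_n = 469 × 380.1 × 5 × 2 / 1000 = 1783 kN → 0.75 × 1783 = 1340 kN.
Bearing (1.2 l_c t F_u ≤ 2.4 d t F_u): upper limit = 2.4·22·14·470 / 1000 = 347.4 kN.
  Edge l_c = 55 − 24/2 = 43 → r_n = 339.5 kN; interior l_c = 65 − 24 = 41 → r_n = 323.7 kN.
  R_n,bearing = 1·339.5 + 4·323.7 = 1634 kN → 0.75 × 1634 = 1230 kN.
Bearing governs: 1230 kN.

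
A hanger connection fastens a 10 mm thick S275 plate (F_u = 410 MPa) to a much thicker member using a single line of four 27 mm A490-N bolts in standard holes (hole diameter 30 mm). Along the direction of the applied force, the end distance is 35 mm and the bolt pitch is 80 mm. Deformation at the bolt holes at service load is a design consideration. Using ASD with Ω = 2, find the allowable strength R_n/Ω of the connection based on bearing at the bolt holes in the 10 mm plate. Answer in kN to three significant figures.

Per bolt r_n = 1.2 l_c t F_u ≤ 2.4 d t F_u; upper limit = 2.4 × 27 × 10 × 410 / 1000 = 265.7 kN.
Edge bolt: l_c = 35 − 30/2 = 20 mm → 1.2 × 20 × 10 × 410 / 1000 = 98.4 → r_n = 98.4 kN.
Interior bolts: l_c = 80 − 30 = 50 mm → 1.2 × 50 × 10 × 410 / 1000 = 246 → r_n = 246 kN.
R_n = 1 × 98.4 + 3 × 246 = 836.4 kN.
Allowable strength R_n/Ω = 836.4 / 2 = 418 kN.

418 kN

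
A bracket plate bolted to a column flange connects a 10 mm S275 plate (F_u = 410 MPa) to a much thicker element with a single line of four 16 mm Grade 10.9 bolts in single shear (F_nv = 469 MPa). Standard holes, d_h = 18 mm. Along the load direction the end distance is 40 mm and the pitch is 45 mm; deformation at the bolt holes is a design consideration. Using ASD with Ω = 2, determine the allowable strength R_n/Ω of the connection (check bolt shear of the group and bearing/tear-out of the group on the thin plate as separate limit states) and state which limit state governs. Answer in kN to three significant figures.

189 kN (bolt shear governs)

Bolt shear: A_b = π·16²/4 = 201.1 mm²; R_n = 469 × 201.1 × 4 × 1 / 1000 = 377.2 kN → 377.2 / 2 = 189 kN.
Bearing (1.2 l_c t F_u ≤ 2.4 d t F_u): upper limit = 2.4·16·10·410 / 1000 = 157.4 kN.
  Edge l_c = 40 − 18/2 = 31 → r_n = 152.5 kN; interior l_c = 45 − 18 = 27 → r_n = 132.8 kN.
  R_n,bearing = 1·152.5 + 3·132.8 = 551 kN → 551 / 2 = 276 kN.
Bolt shear governs: 189 kN.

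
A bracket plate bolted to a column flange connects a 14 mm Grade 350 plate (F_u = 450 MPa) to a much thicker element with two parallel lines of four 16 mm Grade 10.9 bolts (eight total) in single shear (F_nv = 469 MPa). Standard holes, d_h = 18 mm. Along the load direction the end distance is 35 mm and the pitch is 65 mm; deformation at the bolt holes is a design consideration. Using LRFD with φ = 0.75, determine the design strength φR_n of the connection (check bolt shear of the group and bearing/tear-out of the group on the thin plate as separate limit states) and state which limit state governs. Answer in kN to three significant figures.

566 kN (bolt shear governs)

Bolt shear: A_b = π·16²/4 = 201.1 mm²; R_n = 469 × 201.1 × 8 × 1 / 1000 = 754.4 kN → 0.75 × 754.4 = 566 kN.
Bearing (1.2 l_c t F_u ≤ 2.4 d t F_u): upper limit = 2.4·16·14·450 / 1000 = 241.9 kN.
  Edge l_c = 35 − 18/2 = 26 → r_n = 196.6 kN; interior l_c = 65 − 18 = 47 → r_n = 241.9 kN.
  R_n,bearing = 2·196.6 + 6·241.9 = 1845 kN → 0.75 × 1845 = 1380 kN.
Bolt shear governs: 566 kN.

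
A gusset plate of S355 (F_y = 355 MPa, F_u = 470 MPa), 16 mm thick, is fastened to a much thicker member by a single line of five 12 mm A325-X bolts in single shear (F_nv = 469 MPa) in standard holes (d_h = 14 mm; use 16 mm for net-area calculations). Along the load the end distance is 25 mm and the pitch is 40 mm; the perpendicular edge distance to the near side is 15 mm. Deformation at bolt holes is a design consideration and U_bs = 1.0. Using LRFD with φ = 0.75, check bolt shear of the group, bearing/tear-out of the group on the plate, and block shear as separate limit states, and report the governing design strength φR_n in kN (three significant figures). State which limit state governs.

199 kN (bolt shear governs)

Bolt shear: A_b = π·12²/4 = 113.1 mm²; R_n = 469 × 113.1 × 5 × 1 / 1000 = 265.2 kN → 0.75 × 265.2 = 199 kN.
Bearing: edge l_c = 18, r_n = 162.4 kN; interior l_c = 26, r_n = 216.6 kN; R_n = 162.4 + 4·216.6 = 1029 kN → 772 kN.
Block shear: A_gv = 2960, A_nv = 1808, A_nt = 112 mm²; R_n = min(0.6F_uA_nv, 0.6F_yA_gv) + U_bs·F_u·A_nt = 562.5 kN → 422 kN.
Bolt shear governs: 199 kN.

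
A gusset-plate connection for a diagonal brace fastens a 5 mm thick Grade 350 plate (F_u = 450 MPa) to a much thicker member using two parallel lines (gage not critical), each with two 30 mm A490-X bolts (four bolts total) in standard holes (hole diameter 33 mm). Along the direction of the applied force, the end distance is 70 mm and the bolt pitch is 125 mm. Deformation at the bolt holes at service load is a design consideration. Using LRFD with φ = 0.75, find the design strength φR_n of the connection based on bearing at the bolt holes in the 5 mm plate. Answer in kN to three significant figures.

460 kN

Per bolt r_n = 1.2 l_c t F_u ≤ 2.4 d t F_u; upper limit = 2.4 × 30 × 5 × 450 / 1000 = 162 kN.
Edge bolt: l_c = 70 − 33/2 = 53.5 mm → 1.2 × 53.5 × 5 × 450 / 1000 = 144.5 → r_n = 144.5 kN.
Interior bolts: l_c = 125 − 33 = 92 mm → 1.2 × 92 × 5 × 450 / 1000 = 248.4 → r_n = 162 kN.
R_n = 2 × 144.5 + 2 × 162 = 612.9 kN.
Design strength φR_n = 0.75 × 612.9 = 460 kN.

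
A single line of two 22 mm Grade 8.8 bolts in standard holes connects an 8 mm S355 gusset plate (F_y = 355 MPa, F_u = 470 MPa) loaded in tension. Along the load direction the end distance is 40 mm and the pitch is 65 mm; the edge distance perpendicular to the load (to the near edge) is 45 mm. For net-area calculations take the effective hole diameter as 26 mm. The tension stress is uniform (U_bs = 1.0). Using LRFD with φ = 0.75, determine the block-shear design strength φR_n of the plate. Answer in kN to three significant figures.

Shear plane L_v = 40 + 1·65 = 105 mm; A_gv = 105 × 8 = 840 mm².
A_nv = (105 − 1.5·26) × 8 = 528 mm².
A_nt = (45 − 0.5·26) × 8 = 256 mm².
0.6 F_u A_nv = 148.9 kN; 0.6 F_y A_gv = 178.9 kN → shear rupture governs the shear term.
R_n = 148.9 + 1.0 × 470 × 256 / 1000 = 269.2 kN.
Design strength φR_n = 0.75 × 269.2 = 202 kN.

202 kN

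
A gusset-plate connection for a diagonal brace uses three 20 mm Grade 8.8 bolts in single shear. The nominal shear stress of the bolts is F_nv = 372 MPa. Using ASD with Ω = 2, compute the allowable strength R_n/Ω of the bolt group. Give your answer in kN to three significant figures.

A_b = π × 20² / 4 = 314.2 mm².
R_n = F_nv · A_b · n · n_s = 372 × 314.2 × 3 × 1 / 1000 = 350.6 kN.
Allowable strength R_n/Ω = 350.6 / 2 = 175 kN.

175 kN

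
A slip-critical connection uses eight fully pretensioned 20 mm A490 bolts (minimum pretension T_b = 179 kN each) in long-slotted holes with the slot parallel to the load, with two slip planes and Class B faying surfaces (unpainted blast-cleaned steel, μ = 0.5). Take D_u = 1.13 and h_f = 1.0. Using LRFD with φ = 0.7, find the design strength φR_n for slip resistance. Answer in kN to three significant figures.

R_n = μ · D_u · h_f · T_b · n_s · n_b = 0.5 × 1.13 × 1.0 × 179 × 2 × 8 = 1618 kN.
Design strength φR_n = 0.7 × 1618 = 1130 kN.

1130 kN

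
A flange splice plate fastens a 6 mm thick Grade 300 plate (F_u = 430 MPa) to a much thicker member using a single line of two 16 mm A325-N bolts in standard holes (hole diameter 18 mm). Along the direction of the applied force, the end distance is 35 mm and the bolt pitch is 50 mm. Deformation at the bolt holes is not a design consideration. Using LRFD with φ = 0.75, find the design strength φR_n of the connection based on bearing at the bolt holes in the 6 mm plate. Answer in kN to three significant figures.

168 kN

Per bolt r_n = 1.5 l_c t F_u ≤ 3.0 d t F_u; upper limit = 3.0 × 16 × 6 × 430 / 1000 = 123.8 kN.
Edge bolt: l_c = 35 − 18/2 = 26 mm → 1.5 × 26 × 6 × 430 / 1000 = 100.6 → r_n = 100.6 kN.
Interior bolts: l_c = 50 − 18 = 32 mm → 1.5 × 32 × 6 × 430 / 1000 = 123.8 → r_n = 123.8 kN.
R_n = 1 × 100.6 + 1 × 123.8 = 224.5 kN.
Design strength φR_n = 0.75 × 224.5 = 168 kN.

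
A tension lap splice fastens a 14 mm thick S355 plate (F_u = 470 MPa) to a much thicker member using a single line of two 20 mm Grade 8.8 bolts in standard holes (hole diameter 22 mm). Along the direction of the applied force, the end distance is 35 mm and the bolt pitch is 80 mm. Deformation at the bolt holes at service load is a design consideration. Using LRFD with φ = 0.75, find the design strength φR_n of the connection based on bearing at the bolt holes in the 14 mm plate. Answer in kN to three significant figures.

379 kN

Per bolt r_n = 1.2 l_c t F_u ≤ 2.4 d t F_u; upper limit = 2.4 × 20 × 14 × 470 / 1000 = 315.8 kN.
Edge bolt: l_c = 35 − 22/2 = 24 mm → 1.2 × 24 × 14 × 470 / 1000 = 189.5 → r_n = 189.5 kN.
Interior bolts: l_c = 80 − 22 = 58 mm → 1.2 × 58 × 14 × 470 / 1000 = 458 → r_n = 315.8 kN.
R_n = 1 × 189.5 + 1 × 315.8 = 505.3 kN.
Design strength φR_n = 0.75 × 505.3 = 379 kN.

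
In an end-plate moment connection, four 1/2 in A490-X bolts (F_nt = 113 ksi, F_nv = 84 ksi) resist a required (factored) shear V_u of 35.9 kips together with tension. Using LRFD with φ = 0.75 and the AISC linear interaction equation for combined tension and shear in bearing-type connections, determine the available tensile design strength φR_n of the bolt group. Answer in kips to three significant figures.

38.2 kips

A_b = π·0.5²/4 = 0.1963 in²; f_rv = 35.9 / (4 × 0.1963) = 45.71 ksi.
F'_nt = 1.3 F_nt − (F_nt / φF_nv) f_rv = 1.3·113 − (113/(0.75·84))·45.71 = 64.91 ksi, capped at F_nt → F'_nt = 64.91 ksi.
R_n = F'_nt · A_b · n = 64.91 × 0.1963 × 4 = 50.98 kips.
Design strength φR_n = 0.75 × 50.98 = 38.2 kips.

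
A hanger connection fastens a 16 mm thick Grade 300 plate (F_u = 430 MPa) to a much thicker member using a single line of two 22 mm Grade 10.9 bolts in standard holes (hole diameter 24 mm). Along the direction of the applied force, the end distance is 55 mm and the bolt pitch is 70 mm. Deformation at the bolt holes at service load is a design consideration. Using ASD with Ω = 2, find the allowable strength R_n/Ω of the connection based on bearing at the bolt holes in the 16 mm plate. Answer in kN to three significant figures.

359 kN

Per bolt r_n = 1.2 l_c t F_u ≤ 2.4 d t F_u; upper limit = 2.4 × 22 × 16 × 430 / 1000 = 363.3 kN.
Edge bolt: l_c = 55 − 24/2 = 43 mm → 1.2 × 43 × 16 × 430 / 1000 = 355 → r_n = 355 kN.
Interior bolts: l_c = 70 − 24 = 46 mm → 1.2 × 46 × 16 × 430 / 1000 = 379.8 → r_n = 363.3 kN.
R_n = 1 × 355 + 1 × 363.3 = 718.3 kN.
Allowable strength R_n/Ω = 718.3 / 2 = 359 kN.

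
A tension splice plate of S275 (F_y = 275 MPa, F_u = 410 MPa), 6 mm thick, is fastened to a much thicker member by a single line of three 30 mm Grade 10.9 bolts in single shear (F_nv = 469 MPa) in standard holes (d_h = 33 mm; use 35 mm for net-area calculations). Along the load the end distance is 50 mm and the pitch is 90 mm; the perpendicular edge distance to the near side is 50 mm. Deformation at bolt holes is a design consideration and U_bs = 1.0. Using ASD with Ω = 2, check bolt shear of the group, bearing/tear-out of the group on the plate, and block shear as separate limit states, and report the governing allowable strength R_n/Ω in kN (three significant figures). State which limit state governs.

145 kN (block shear governs)

Bolt shear: A_b = π·30²/4 = 706.9 mm²; R_n = 469 × 706.9 × 3 × 1 / 1000 = 994.5 kN → 994.5 / 2 = 497 kN.
Bearing: edge l_c = 33.5, r_n = 98.89 kN; interior l_c = 57, r_n = 168.3 kN; R_n = 98.89 + 2·168.3 = 435.4 kN → 218 kN.
Block shear: A_gv = 1380, A_nv = 855, A_nt = 195 mm²; R_n = min(0.6F_uA_nv, 0.6F_yA_gv) + U_bs·F_u·A_nt = 290.3 kN → 145 kN.
Block shear governs: 145 kN.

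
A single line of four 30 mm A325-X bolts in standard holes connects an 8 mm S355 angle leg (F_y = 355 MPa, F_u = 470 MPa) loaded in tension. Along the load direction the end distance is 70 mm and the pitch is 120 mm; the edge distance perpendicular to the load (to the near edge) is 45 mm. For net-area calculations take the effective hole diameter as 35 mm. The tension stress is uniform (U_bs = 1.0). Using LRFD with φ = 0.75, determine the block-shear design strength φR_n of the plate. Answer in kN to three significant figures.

Shear plane L_v = 70 + 3·120 = 430 mm; A_gv = 430 × 8 = 3440 mm².
A_nv = (430 − 3.5·35) × 8 = 2460 mm².
A_nt = (45 − 0.5·35) × 8 = 220 mm².
0.6 F_u A_nv = 693.7 kN; 0.6 F_y A_gv = 732.7 kN → shear rupture governs the shear term.
R_n = 693.7 + 1.0 × 470 × 220 / 1000 = 797.1 kN.
Design strength φR_n = 0.75 × 797.1 = 598 kN.

598 kN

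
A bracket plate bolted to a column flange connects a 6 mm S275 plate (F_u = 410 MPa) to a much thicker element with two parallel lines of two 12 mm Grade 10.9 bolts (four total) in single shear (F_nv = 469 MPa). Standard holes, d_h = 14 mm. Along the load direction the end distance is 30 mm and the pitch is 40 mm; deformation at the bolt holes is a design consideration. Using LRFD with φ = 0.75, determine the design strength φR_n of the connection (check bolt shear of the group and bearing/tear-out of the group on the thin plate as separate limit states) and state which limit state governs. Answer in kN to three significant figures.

159 kN (bolt shear governs)

Bolt shear: A_b = π·12²/4 = 113.1 mm²; R_n = 469 × 113.1 × 4 × 1 / 1000 = 212.2 kN → 0.75 × 212.2 = 159 kN.
Bearing (1.2 l_c t F_u ≤ 2.4 d t F_u): upper limit = 2.4·12·6·410 / 1000 = 70.85 kN.
  Edge l_c = 30 − 14/2 = 23 → r_n = 67.9 kN; interior l_c = 40 − 14 = 26 → r_n = 70.85 kN.
  R_n,bearing = 2·67.9 + 2·70.85 = 277.5 kN → 0.75 × 277.5 = 208 kN.
Bolt shear governs: 159 kN.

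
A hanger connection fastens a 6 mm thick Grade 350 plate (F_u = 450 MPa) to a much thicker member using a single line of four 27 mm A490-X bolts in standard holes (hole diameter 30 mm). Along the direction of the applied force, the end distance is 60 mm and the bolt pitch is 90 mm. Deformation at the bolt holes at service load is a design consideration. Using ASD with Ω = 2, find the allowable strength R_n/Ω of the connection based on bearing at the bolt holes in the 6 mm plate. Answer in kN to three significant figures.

Per bolt r_n = 1.2 l_c t F_u ≤ 2.4 d t F_u; upper limit = 2.4 × 27 × 6 × 450 / 1000 = 175 kN.
Edge bolt: l_c = 60 − 30/2 = 45 mm → 1.2 × 45 × 6 × 450 / 1000 = 145.8 → r_n = 145.8 kN.
Interior bolts: l_c = 90 − 30 = 60 mm → 1.2 × 60 × 6 × 450 / 1000 = 194.4 → r_n = 175 kN.
R_n = 1 × 145.8 + 3 × 175 = 670.7 kN.
Allowable strength R_n/Ω = 670.7 / 2 = 335 kN.

335 kN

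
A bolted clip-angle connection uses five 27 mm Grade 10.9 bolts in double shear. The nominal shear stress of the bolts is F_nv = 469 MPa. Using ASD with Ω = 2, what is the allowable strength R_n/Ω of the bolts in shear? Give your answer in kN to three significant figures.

1340 kN

A_b = π × 27² / 4 = 572.6 mm².
R_n = F_nv · A_b · n · n_s = 469 × 572.6 × 5 × 2 / 1000 = 2685 kN.
Allowable strength R_n/Ω = 2685 / 2 = 1340 kN.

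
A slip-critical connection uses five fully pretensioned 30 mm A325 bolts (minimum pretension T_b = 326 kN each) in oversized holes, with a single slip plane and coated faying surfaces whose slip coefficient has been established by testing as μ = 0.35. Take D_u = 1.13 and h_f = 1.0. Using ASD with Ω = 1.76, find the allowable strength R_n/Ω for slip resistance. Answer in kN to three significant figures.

366 kN

R_n = μ · D_u · h_f · T_b · n_s · n_b = 0.35 × 1.13 × 1.0 × 326 × 1 × 5 = 644.7 kN.
Allowable strength R_n/Ω = 644.7 / 1.76 = 366 kN.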